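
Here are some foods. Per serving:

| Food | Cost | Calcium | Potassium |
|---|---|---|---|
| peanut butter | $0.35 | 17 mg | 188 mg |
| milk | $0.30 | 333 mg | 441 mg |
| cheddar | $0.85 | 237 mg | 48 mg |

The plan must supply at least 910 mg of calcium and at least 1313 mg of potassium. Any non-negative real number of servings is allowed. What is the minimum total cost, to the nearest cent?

Check every corner: each single food scaled to meet both minima, and each pair solved so both constraints bind.
peanut butter only: max(910/17, 1313/188) = 53.53 servings → $18.74.
milk only: max(910/333, 1313/441) = 2.977 servings → $0.89.
cheddar only: max(910/237, 1313/48) = 27.35 servings → $23.25.
peanut butter + milk with both tight: 0.6518 servings and 2.699 servings → $1.04.
peanut butter + cheddar with both tight: 6.116 servings and 3.401 servings → $5.03.
milk + cheddar: intersection lies outside the first quadrant.
The minimum over all feasible corners is $0.89.

$0.89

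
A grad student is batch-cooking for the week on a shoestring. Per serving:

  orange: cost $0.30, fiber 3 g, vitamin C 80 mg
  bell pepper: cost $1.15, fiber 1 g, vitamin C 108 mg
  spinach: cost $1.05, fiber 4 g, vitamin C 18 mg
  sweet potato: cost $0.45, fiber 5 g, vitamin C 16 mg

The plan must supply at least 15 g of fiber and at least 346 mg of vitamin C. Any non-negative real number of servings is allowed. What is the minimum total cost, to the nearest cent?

A basic optimal solution has at most two foods positive. Try each food alone and each pair with both targets met exactly.
orange only: max(15/3, 346/80) = 5 servings → $1.50.
bell pepper only: max(15/1, 346/108) = 15 servings → $17.25.
spinach only: max(15/4, 346/18) = 19.22 servings → $20.18.
sweet potato only: max(15/5, 346/16) = 21.62 servings → $9.73.
orange + bell pepper: intersection lies outside the first quadrant.
orange + spinach with both tight: 4.188 servings and 0.609 servings → $1.90.
orange + sweet potato with both tight: 4.233 servings and 0.4602 servings → $1.48.
bell pepper + spinach with both tight: 2.691 servings and 3.077 servings → $6.33.
bell pepper + sweet potato with both tight: 2.844 servings and 2.431 servings → $4.36.
spinach + sweet potato: intersection lies outside the first quadrant.
So the least-cost plan costs $1.48.

$1.48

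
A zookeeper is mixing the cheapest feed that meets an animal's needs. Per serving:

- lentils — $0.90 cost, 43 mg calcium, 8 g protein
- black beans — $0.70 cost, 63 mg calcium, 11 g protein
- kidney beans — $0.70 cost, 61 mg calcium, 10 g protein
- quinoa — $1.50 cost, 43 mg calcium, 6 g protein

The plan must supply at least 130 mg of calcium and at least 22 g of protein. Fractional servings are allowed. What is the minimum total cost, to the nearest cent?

A basic optimal solution has at most two foods positive. Try each food alone and each pair with both targets met exactly.
lentils only: max(130/43, 22/8) = 3.023 servings → $2.72.
black beans only: max(130/63, 22/11) = 2.063 servings → $1.44.
kidney beans only: max(130/61, 22/10) = 2.2 servings → $1.54.
quinoa only: max(130/43, 22/6) = 3.667 servings → $5.50.
lentils + black beans: the both-tight solution has a negative serving — not a feasible corner.
lentils + kidney beans with both tight: 0.7241 servings and 1.621 servings → $1.79.
lentils + quinoa with both tight: 1.93 servings and 1.093 servings → $3.38.
black beans + kidney beans with both tight: 1.024 servings and 1.073 servings → $1.47.
black beans + quinoa with both tight: 1.747 servings and 0.4632 servings → $1.92.
kidney beans + quinoa: intersection lies outside the first quadrant.
Cheapest feasible corner: $1.44.

$1.44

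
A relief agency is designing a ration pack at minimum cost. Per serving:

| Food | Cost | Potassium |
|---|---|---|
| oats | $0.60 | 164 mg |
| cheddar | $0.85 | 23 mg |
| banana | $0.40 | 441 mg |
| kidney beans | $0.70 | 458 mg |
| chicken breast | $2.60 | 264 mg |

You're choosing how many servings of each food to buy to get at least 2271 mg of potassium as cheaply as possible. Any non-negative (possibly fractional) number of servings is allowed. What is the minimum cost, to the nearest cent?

Cost per mg of potassium: banana $0.0009, kidney beans $0.0015, oats $0.0037, chicken breast $0.0098, cheddar $0.0370.
With no serving limits, use only banana: 2271 mg / 441 mg = 5.15 servings × $0.40 = $2.06.

$2.06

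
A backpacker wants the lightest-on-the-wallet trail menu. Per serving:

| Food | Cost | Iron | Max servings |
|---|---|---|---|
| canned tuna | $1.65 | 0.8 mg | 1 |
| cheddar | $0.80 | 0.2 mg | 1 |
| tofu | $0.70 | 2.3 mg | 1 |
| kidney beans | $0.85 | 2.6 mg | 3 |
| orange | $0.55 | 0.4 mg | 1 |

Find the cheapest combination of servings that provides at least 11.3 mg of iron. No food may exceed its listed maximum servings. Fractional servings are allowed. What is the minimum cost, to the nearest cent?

$5.45

Cost per mg of iron: tofu $0.3043, kidney beans $0.3269, orange $1.3750, canned tuna $2.0625, cheddar $4.0000.
Take 1 serving of tofu: +2.3 mg iron for $0.70 (total $0.70, still need 9.0 mg).
Take 3 servings of kidney beans: +7.8 mg iron for $2.55 (total $3.25, still need 1.2 mg).
Take 1 serving of orange: +0.4 mg iron for $0.55 (total $3.80, still need 0.8 mg).
Take 1 serving of canned tuna: +0.8 mg iron for $1.65 (total $5.45, still need 0.0 mg).
Filling from the cheapest source first is optimal under one linear minimum: $5.45.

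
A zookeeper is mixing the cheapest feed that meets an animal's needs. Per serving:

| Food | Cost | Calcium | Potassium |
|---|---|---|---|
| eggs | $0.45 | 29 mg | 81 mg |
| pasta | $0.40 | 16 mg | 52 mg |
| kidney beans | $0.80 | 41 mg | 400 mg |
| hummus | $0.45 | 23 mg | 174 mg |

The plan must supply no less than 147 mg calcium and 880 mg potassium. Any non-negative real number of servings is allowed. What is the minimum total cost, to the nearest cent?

$2.55

Two binding constraints pin down two serving amounts, so the optimal mix uses at most two foods. The candidates are each food alone (scaled to the tighter of calcium/potassium) and each pair with both constraints tight.
eggs only: max(147/29, 880/81) = 10.86 servings → $4.89.
pasta only: max(147/16, 880/52) = 16.92 servings → $6.77.
kidney beans only: max(147/41, 880/400) = 3.585 servings → $2.87.
hummus only: max(147/23, 880/174) = 6.391 servings → $2.88.
eggs + pasta with both targets exact would need a negative amount; discard.
eggs + kidney beans with both tight: 2.744 servings and 1.644 servings → $2.55.
eggs + hummus with both tight: 1.677 servings and 4.277 servings → $2.68.
pasta + kidney beans with both tight: 5.323 servings and 1.508 servings → $3.34.
pasta + hummus with both tight: 3.361 servings and 4.053 servings → $3.17.
kidney beans + hummus: intersection lies outside the first quadrant.
So the least-cost plan costs $2.55.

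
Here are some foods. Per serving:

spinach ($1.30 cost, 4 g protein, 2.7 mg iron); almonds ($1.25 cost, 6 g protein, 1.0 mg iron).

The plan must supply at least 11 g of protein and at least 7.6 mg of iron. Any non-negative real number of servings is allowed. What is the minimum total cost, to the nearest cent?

$3.66

Two binding constraints pin down two serving amounts, so the optimal mix uses at most two foods. The candidates are each food alone (scaled to the tighter of protein/iron) and each pair with both constraints tight.
spinach only: max(11/4, 7.6/2.7) = 2.815 servings → $3.66.
almonds only: max(11/6, 7.6/1.0) = 7.6 servings → $9.50.
spinach + almonds: the both-tight solution has a negative serving — not a feasible corner.
Cheapest feasible corner: $3.66.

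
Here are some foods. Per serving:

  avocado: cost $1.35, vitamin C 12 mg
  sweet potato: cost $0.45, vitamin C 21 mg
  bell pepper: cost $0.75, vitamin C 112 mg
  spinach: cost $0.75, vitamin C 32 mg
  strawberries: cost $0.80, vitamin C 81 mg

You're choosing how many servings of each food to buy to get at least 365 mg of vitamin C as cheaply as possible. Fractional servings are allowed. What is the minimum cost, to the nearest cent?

Cost per mg of vitamin C: bell pepper $0.0067, strawberries $0.0099, sweet potato $0.0214, spinach $0.0234, avocado $0.1125.
With no serving limits, use only bell pepper: 365 mg / 112 mg = 3.259 servings × $0.75 = $2.44.

$2.44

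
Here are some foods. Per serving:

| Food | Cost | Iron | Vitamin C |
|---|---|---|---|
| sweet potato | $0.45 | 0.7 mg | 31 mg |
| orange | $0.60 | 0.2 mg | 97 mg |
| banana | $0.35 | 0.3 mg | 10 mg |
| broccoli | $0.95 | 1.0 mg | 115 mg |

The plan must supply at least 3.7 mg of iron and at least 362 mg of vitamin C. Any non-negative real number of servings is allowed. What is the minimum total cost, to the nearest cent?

$3.24

The cheapest plan sits at a corner of the feasible region — with two constraints it uses at most two foods.
sweet potato only: max(3.7/0.7, 362/31) = 11.68 servings → $5.25.
orange only: max(3.7/0.2, 362/97) = 18.5 servings → $11.10.
banana only: max(3.7/0.3, 362/10) = 36.2 servings → $12.67.
broccoli only: max(3.7/1.0, 362/115) = 3.7 servings → $3.52.
sweet potato + orange with both tight: 4.643 servings and 2.248 servings → $3.44.
sweet potato + banana with both targets exact would need a negative amount; discard.
sweet potato + broccoli with both tight: 1.283 servings and 2.802 servings → $3.24.
orange + banana with both tight: 2.642 servings and 10.57 servings → $5.29.
orange + broccoli: intersection lies outside the first quadrant.
banana + broccoli with both tight: 2.592 servings and 2.922 servings → $3.68.
The minimum over all feasible corners is $3.24.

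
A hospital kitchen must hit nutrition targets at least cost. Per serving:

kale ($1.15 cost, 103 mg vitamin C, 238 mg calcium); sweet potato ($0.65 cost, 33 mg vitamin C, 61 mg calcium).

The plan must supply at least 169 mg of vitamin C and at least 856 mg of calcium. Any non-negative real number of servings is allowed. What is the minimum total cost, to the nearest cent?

$4.14

An LP optimum is at a vertex; with two nutrient constraints at most two foods are used. Check each candidate.
kale only: max(169/103, 856/238) = 3.597 servings → $4.14.
sweet potato only: max(169/33, 856/61) = 14.03 servings → $9.12.
kale + sweet potato: the both-tight solution has a negative serving — not a feasible corner.
So the least-cost plan costs $4.14.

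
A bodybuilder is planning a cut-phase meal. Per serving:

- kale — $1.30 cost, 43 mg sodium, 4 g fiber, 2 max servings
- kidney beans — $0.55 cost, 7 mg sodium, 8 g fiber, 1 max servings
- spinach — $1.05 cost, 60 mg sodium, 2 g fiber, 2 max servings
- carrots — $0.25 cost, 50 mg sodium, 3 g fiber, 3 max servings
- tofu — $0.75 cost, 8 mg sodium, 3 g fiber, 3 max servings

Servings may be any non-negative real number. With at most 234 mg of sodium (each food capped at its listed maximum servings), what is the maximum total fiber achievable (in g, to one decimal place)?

Fiber per mg sodium: kidney beans 1.143, tofu 0.375, kale 0.09302, carrots 0.06, spinach 0.03333.
Take 1 serving of kidney beans: uses 7 mg sodium, +8.0 g fiber (running total 8.0 g).
Take 3 servings of tofu: uses 24 mg sodium, +9.0 g fiber (running total 17.0 g).
Take 2 servings of kale: uses 86 mg sodium, +8.0 g fiber (running total 25.0 g).
Take 2.34 servings of carrots: uses 117 mg sodium, +7.0 g fiber (running total 32.0 g).
Filling greedily by fiber-per-mg sodium is optimal for one linear limit, giving 32.0 g.

32.0 g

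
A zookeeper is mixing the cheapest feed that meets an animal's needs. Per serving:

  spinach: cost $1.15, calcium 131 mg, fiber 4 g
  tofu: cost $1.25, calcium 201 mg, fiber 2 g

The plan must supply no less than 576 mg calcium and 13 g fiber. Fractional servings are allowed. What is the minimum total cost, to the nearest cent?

Compare the cost at each extreme point of the feasible region.
spinach only: max(576/131, 13/4) = 4.397 servings → $5.06.
tofu only: max(576/201, 13/2) = 6.5 servings → $8.12.
spinach + tofu with both tight: 2.696 servings and 1.109 servings → $4.49.
The minimum over all feasible corners is $4.49.

$4.49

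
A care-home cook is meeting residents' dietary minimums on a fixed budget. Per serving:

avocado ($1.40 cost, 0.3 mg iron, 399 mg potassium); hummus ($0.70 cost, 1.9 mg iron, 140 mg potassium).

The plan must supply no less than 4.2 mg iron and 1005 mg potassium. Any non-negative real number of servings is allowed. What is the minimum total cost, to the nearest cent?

$3.93

avocado only: max(4.2/0.3, 1005/399) = 14 servings → $19.60.
hummus only: max(4.2/1.9, 1005/140) = 7.179 servings → $5.03.
avocado + hummus with both tight: 1.845 servings and 1.919 servings → $3.93.
Cheapest feasible corner: $3.93.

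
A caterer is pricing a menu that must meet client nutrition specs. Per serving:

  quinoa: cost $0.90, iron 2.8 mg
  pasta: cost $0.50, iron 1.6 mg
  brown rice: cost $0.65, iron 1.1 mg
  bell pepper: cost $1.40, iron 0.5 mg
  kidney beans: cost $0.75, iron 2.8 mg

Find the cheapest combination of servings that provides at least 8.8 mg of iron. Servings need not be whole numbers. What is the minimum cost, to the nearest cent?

$2.36

Cost per mg of iron: kidney beans $0.2679, pasta $0.3125, quinoa $0.3214, brown rice $0.5909, bell pepper $2.8000.
With no serving limits, use only kidney beans: 8.8 mg / 2.8 mg = 3.143 servings × $0.75 = $2.36.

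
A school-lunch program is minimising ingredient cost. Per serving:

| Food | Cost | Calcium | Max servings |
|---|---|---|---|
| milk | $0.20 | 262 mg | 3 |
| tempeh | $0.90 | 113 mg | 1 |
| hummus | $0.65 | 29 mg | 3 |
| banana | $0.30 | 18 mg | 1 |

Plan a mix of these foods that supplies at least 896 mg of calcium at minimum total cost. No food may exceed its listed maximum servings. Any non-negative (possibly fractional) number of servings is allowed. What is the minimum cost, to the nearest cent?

$1.48

Cost per mg of calcium: milk $0.0008, tempeh $0.0080, banana $0.0167, hummus $0.0224.
Take 3 servings of milk: +786.0 mg calcium for $0.60 (total $0.60, still need 110.0 mg).
Take 0.9735 servings of tempeh: +110.0 mg calcium for $0.88 (total $1.48, still need 0.0 mg).
Greedy by cheapest-per-mg is optimal for a single linear constraint, so the minimum cost is $1.48.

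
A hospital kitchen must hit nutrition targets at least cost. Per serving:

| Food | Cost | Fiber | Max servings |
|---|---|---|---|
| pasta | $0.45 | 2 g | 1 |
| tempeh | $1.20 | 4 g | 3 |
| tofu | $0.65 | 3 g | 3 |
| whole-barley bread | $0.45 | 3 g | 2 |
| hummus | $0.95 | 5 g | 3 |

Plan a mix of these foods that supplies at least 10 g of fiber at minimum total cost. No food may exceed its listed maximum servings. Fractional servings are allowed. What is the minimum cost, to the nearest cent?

Cost per g of fiber: whole-barley bread $0.1500, hummus $0.1900, tofu $0.2167, pasta $0.2250, tempeh $0.3000.
Take 2 servings of whole-barley bread: +6.0 g fiber for $0.90 (total $0.90, still need 4.0 g).
Take 0.8 servings of hummus: +4.0 g fiber for $0.76 (total $1.66, still need 0.0 g).
Greedy by cheapest-per-g is optimal for a single linear constraint, so the minimum cost is $1.66.

$1.66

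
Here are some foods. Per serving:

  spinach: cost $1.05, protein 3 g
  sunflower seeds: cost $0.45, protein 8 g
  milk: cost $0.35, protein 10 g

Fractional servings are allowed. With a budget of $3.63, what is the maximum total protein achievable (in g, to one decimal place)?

Protein per dollar: milk 28.57, sunflower seeds 17.78, spinach 2.857.
With no serving limits, spend the whole cost allowance on milk: $3.63 / $0.35 × 10 g = 103.7 g.

103.7 g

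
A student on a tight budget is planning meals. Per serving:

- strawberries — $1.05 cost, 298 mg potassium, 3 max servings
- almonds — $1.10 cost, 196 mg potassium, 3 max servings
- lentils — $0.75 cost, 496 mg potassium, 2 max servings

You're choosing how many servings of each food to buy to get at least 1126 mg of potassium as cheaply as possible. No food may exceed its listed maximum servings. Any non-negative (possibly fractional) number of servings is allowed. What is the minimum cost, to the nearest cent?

Cost per mg of potassium: lentils $0.0015, strawberries $0.0035, almonds $0.0056.
Take 2 servings of lentils: +992.0 mg potassium for $1.50 (total $1.50, still need 134.0 mg).
Take 0.4497 servings of strawberries: +134.0 mg potassium for $0.47 (total $1.97, still need 0.0 mg).
Greedy by cheapest-per-mg is optimal for a single linear constraint, so the minimum cost is $1.97.

$1.97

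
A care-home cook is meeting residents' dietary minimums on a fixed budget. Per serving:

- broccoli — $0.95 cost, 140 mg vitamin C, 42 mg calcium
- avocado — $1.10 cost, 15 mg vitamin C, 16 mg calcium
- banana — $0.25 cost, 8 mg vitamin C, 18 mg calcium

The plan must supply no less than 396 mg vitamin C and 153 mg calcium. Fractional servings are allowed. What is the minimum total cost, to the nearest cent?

$3.12

An LP optimum is at a vertex; with two nutrient constraints at most two foods are used. Check each candidate.
broccoli only: max(396/140, 153/42) = 3.643 servings → $3.46.
avocado only: max(396/15, 153/16) = 26.4 servings → $29.04.
banana only: max(396/8, 153/18) = 49.5 servings → $12.38.
broccoli + avocado with both tight: 2.51 servings and 2.974 servings → $5.66.
broccoli + banana with both tight: 2.703 servings and 2.192 servings → $3.12.
avocado + banana with both targets exact would need a negative amount; discard.
The minimum over all feasible corners is $3.12.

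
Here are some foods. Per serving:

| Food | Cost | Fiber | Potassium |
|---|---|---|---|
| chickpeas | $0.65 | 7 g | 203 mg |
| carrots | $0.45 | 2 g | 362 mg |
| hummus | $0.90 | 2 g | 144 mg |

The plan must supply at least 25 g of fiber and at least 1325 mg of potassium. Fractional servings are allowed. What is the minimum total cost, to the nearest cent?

$2.84

With two linear requirements the optimum uses one or two foods; enumerate the corners.
chickpeas only: max(25/7, 1325/203) = 6.527 servings → $4.24.
carrots only: max(25/2, 1325/362) = 12.5 servings → $5.62.
hummus only: max(25/2, 1325/144) = 12.5 servings → $11.25.
chickpeas + carrots with both tight: 3.008 servings and 1.974 servings → $2.84.
chickpeas + hummus with both tight: 1.578 servings and 6.977 servings → $7.30.
carrots + hummus: the both-tight solution has a negative serving — not a feasible corner.
So the least-cost plan costs $2.84.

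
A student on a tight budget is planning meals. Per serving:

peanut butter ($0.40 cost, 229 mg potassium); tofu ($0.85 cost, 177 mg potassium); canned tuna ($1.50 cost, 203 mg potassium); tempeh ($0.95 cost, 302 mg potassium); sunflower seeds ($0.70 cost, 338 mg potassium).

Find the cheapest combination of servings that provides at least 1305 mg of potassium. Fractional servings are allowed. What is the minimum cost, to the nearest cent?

$2.28

Cost per mg of potassium: peanut butter $0.0017, sunflower seeds $0.0021, tempeh $0.0031, tofu $0.0048, canned tuna $0.0074.
With no serving limits, use only peanut butter: 1305 mg / 229 mg = 5.699 servings × $0.40 = $2.28.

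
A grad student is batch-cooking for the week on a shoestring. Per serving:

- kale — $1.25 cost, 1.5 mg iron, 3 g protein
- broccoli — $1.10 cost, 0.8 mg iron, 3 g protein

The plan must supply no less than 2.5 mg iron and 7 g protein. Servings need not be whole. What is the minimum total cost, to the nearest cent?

$2.70

Two binding constraints pin down two serving amounts, so the optimal mix uses at most two foods. The candidates are each food alone (scaled to the tighter of iron/protein) and each pair with both constraints tight.
kale only: max(2.5/1.5, 7/3) = 2.333 servings → $2.92.
broccoli only: max(2.5/0.8, 7/3) = 3.125 servings → $3.44.
kale + broccoli with both tight: 0.9048 servings and 1.429 servings → $2.70.
So the least-cost plan costs $2.70.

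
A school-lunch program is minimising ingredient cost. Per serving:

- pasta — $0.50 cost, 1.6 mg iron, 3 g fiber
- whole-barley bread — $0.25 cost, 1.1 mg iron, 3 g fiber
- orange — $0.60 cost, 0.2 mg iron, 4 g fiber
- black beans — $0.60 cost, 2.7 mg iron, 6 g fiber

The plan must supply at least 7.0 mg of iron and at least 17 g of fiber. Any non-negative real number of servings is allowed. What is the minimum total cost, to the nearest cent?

$1.57

pasta only: max(7.0/1.6, 17/3) = 5.667 servings → $2.83.
whole-barley bread only: max(7.0/1.1, 17/3) = 6.364 servings → $1.59.
orange only: max(7.0/0.2, 17/4) = 35 servings → $21.00.
black beans only: max(7.0/2.7, 17/6) = 2.833 servings → $1.70.
pasta + whole-barley bread with both tight: 1.533 servings and 4.133 servings → $1.80.
pasta + orange with both tight: 4.241 servings and 1.069 servings → $2.76.
pasta + black beans: the both-tight solution has a negative serving — not a feasible corner.
whole-barley bread + orange: intersection lies outside the first quadrant.
whole-barley bread + black beans with both tight: 2.6 servings and 1.533 servings → $1.57.
orange + black beans with both tight: 0.4062 servings and 2.562 servings → $1.78.
Cheapest feasible corner: $1.57.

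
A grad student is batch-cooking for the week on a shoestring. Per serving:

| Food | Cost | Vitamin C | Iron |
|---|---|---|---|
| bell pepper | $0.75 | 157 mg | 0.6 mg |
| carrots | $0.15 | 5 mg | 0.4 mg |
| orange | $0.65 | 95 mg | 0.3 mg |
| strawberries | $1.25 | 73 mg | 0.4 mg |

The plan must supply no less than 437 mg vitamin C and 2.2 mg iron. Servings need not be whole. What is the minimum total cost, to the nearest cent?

$2.26

Minimising a linear cost over {vitamin C ≥ 437, iron ≥ 2.2, servings ≥ 0} — the optimum is at a vertex, using one or two foods.
bell pepper only: max(437/157, 2.2/0.6) = 3.667 servings → $2.75.
carrots only: max(437/5, 2.2/0.4) = 87.4 servings → $13.11.
orange only: max(437/95, 2.2/0.3) = 7.333 servings → $4.77.
strawberries only: max(437/73, 2.2/0.4) = 5.986 servings → $7.48.
bell pepper + carrots with both tight: 2.739 servings and 1.391 servings → $2.26.
bell pepper + orange: intersection lies outside the first quadrant.
bell pepper + strawberries with both tight: 0.7474 servings and 4.379 servings → $6.03.
carrots + orange with both tight: 2.134 servings and 4.488 servings → $3.24.
carrots + strawberries with both targets exact would need a negative amount; discard.
orange + strawberries with both tight: 0.882 servings and 4.839 servings → $6.62.
Cheapest feasible corner: $2.26.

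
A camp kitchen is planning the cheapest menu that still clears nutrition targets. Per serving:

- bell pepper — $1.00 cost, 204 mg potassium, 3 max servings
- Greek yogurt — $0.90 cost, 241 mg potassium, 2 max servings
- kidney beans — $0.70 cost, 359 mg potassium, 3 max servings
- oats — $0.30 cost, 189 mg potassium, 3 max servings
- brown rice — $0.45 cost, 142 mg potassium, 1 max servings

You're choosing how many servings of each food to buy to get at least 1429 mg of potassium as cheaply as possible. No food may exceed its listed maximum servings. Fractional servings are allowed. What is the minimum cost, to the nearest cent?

$2.58

Cost per mg of potassium: oats $0.0016, kidney beans $0.0019, brown rice $0.0032, Greek yogurt $0.0037, bell pepper $0.0049.
Take 3 servings of oats: +567.0 mg potassium for $0.90 (total $0.90, still need 862.0 mg).
Take 2.401 servings of kidney beans: +862.0 mg potassium for $1.68 (total $2.58, still need 0.0 mg).
Filling from the cheapest source first is optimal under one linear minimum: $2.58.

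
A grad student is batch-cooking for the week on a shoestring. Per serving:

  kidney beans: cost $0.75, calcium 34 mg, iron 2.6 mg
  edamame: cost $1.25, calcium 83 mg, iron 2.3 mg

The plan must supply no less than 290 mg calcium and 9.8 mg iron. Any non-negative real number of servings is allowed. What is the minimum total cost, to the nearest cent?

At the optimum either one food covers both requirements or two foods hit both targets exactly; no other combination can be cheaper.
kidney beans only: max(290/34, 9.8/2.6) = 8.529 servings → $6.40.
edamame only: max(290/83, 9.8/2.3) = 4.261 servings → $5.33.
kidney beans + edamame with both tight: 1.064 servings and 3.058 servings → $4.62.
So the least-cost plan costs $4.62.

$4.62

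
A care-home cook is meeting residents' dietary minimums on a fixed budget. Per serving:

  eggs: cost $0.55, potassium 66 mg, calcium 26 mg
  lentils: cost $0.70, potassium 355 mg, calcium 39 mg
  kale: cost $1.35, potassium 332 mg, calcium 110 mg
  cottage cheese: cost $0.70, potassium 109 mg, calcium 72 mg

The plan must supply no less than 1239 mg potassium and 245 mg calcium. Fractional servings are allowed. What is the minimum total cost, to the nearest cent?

With two linear requirements the optimum uses one or two foods; enumerate the corners.
eggs only: max(1239/66, 245/26) = 18.77 servings → $10.32.
lentils only: max(1239/355, 245/39) = 6.282 servings → $4.40.
kale only: max(1239/332, 245/110) = 3.732 servings → $5.04.
cottage cheese only: max(1239/109, 245/72) = 11.37 servings → $7.96.
eggs + lentils with both tight: 5.807 servings and 2.41 servings → $4.88.
eggs + kale: intersection lies outside the first quadrant.
eggs + cottage cheese: the both-tight solution has a negative serving — not a feasible corner.
lentils + kale with both tight: 2.105 servings and 1.481 servings → $3.47.
lentils + cottage cheese with both tight: 2.933 servings and 1.814 servings → $3.32.
kale + cottage cheese: intersection lies outside the first quadrant.
So the least-cost plan costs $3.32.

$3.32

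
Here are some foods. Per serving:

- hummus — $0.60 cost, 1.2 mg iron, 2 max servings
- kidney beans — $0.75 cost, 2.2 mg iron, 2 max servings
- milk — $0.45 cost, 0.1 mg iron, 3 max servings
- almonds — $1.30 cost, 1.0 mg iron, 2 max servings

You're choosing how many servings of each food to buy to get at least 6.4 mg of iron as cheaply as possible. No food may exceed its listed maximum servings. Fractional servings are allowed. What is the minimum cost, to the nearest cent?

Cost per mg of iron: kidney beans $0.3409, hummus $0.5000, almonds $1.3000, milk $4.5000.
Take 2 servings of kidney beans: +4.4 mg iron for $1.50 (total $1.50, still need 2.0 mg).
Take 1.667 servings of hummus: +2.0 mg iron for $1.00 (total $2.50, still need 0.0 mg).
Greedy by cheapest-per-mg is optimal for a single linear constraint, so the minimum cost is $2.50.

$2.50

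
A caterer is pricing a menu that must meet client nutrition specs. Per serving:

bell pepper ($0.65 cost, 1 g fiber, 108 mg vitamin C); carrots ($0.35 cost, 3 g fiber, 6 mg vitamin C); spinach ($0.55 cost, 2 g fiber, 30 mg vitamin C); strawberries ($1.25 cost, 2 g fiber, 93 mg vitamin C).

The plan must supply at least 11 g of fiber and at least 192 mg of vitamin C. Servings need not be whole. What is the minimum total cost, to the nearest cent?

bell pepper only: max(11/1, 192/108) = 11 servings → $7.15.
carrots only: max(11/3, 192/6) = 32 servings → $11.20.
spinach only: max(11/2, 192/30) = 6.4 servings → $3.52.
strawberries only: max(11/2, 192/93) = 5.5 servings → $6.88.
bell pepper + carrots with both tight: 1.604 servings and 3.132 servings → $2.14.
bell pepper + spinach with both tight: 0.2903 servings and 5.355 servings → $3.13.
bell pepper + strawberries: the both-tight solution has a negative serving — not a feasible corner.
carrots + spinach with both targets exact would need a negative amount; discard.
carrots + strawberries with both tight: 2.393 servings and 1.91 servings → $3.23.
spinach + strawberries with both tight: 5.071 servings and 0.4286 servings → $3.33.
The minimum over all feasible corners is $2.14.

$2.14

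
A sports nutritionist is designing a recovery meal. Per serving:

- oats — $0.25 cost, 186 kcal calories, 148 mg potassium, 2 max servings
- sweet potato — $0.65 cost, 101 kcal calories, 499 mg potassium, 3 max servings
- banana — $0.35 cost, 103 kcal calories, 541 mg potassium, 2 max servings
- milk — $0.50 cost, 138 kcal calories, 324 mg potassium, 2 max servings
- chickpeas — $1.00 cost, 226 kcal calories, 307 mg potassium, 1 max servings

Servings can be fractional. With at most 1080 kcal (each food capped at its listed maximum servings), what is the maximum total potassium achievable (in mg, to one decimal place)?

3588.9 mg

Potassium per kcal: banana 5.252, sweet potato 4.941, milk 2.348, chickpeas 1.358, oats 0.7957.
Take 2 servings of banana: uses 206 kcal, +1082.0 mg potassium (running total 1082.0 mg).
Take 3 servings of sweet potato: uses 303 kcal, +1497.0 mg potassium (running total 2579.0 mg).
Take 2 servings of milk: uses 276 kcal, +648.0 mg potassium (running total 3227.0 mg).
Take 1 serving of chickpeas: uses 226 kcal, +307.0 mg potassium (running total 3534.0 mg).
Take 0.371 servings of oats: uses 69 kcal, +54.9 mg potassium (running total 3588.9 mg).
Filling greedily by potassium-per-kcal is optimal for one linear limit, giving 3588.9 mg.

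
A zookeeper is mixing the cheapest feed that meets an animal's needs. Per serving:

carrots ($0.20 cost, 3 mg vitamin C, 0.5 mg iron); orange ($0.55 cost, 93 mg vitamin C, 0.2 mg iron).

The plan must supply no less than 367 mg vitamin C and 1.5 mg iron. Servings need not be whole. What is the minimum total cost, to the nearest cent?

$2.43

This is a tiny linear program; its minimum lies at a vertex of the feasible set. List the vertices and price them.
carrots only: max(367/3, 1.5/0.5) = 122.3 servings → $24.47.
orange only: max(367/93, 1.5/0.2) = 7.5 servings → $4.12.
carrots + orange with both tight: 1.44 servings and 3.9 servings → $2.43.
The minimum over all feasible corners is $2.43.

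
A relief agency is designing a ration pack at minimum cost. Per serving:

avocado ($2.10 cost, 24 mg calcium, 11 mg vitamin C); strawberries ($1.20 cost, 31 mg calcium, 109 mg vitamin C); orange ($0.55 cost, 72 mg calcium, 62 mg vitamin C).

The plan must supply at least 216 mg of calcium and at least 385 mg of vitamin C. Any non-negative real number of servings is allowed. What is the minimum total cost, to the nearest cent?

Minimising a linear cost over {calcium ≥ 216, vitamin C ≥ 385, servings ≥ 0} — the optimum is at a vertex, using one or two foods.
avocado only: max(216/24, 385/11) = 35 servings → $73.50.
strawberries only: max(216/31, 385/109) = 6.968 servings → $8.36.
orange only: max(216/72, 385/62) = 6.21 servings → $3.42.
avocado + strawberries with both tight: 5.103 servings and 3.017 servings → $14.34.
avocado + orange with both targets exact would need a negative amount; discard.
strawberries + orange with both tight: 2.418 servings and 1.959 servings → $3.98.
Cheapest feasible corner: $3.42.

$3.42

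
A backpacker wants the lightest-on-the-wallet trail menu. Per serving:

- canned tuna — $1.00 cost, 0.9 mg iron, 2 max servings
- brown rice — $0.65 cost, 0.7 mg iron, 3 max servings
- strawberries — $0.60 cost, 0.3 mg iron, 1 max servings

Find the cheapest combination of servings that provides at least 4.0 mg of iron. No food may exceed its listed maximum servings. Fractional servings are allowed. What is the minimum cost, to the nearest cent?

Cost per mg of iron: brown rice $0.9286, canned tuna $1.1111, strawberries $2.0000.
Take 3 servings of brown rice: +2.1 mg iron for $1.95 (total $1.95, still need 1.9 mg).
Take 2 servings of canned tuna: +1.8 mg iron for $2.00 (total $3.95, still need 0.1 mg).
Take 0.3333 servings of strawberries: +0.1 mg iron for $0.20 (total $4.15, still need 0.0 mg).
Greedy by cheapest-per-mg is optimal for a single linear constraint, so the minimum cost is $4.15.

$4.15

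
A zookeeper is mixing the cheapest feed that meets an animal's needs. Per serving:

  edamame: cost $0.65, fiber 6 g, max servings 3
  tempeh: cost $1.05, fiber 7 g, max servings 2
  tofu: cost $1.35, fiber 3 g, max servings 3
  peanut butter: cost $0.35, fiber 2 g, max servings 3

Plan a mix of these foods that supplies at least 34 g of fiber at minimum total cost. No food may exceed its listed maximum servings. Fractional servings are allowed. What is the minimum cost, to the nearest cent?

$4.40

Cost per g of fiber: edamame $0.1083, tempeh $0.1500, peanut butter $0.1750, tofu $0.4500.
Take 3 servings of edamame: +18.0 g fiber for $1.95 (total $1.95, still need 16.0 g).
Take 2 servings of tempeh: +14.0 g fiber for $2.10 (total $4.05, still need 2.0 g).
Take 1 serving of peanut butter: +2.0 g fiber for $0.35 (total $4.40, still need 0.0 g).
Greedy by cheapest-per-g is optimal for a single linear constraint, so the minimum cost is $4.40.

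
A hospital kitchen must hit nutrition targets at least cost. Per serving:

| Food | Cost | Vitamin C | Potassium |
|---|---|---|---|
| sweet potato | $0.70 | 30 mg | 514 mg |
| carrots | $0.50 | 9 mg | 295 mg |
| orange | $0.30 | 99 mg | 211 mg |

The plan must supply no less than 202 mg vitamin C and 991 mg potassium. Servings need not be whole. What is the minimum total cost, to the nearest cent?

Compare the cost at each extreme point of the feasible region.
sweet potato only: max(202/30, 991/514) = 6.733 servings → $4.71.
carrots only: max(202/9, 991/295) = 22.44 servings → $11.22.
orange only: max(202/99, 991/211) = 4.697 servings → $1.41.
sweet potato + carrots: intersection lies outside the first quadrant.
sweet potato + orange with both tight: 1.245 servings and 1.663 servings → $1.37.
carrots + orange with both tight: 2.032 servings and 1.856 servings → $1.57.
The minimum over all feasible corners is $1.37.

$1.37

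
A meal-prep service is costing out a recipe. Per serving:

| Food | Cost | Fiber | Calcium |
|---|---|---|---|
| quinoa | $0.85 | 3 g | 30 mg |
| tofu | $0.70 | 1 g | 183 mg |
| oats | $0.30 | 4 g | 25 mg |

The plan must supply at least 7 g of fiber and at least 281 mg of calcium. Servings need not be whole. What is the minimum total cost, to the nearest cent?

$1.36

quinoa only: max(7/3, 281/30) = 9.367 servings → $7.96.
tofu only: max(7/1, 281/183) = 7 servings → $4.90.
oats only: max(7/4, 281/25) = 11.24 servings → $3.37.
quinoa + tofu with both tight: 1.927 servings and 1.22 servings → $2.49.
quinoa + oats: intersection lies outside the first quadrant.
tofu + oats with both tight: 1.342 servings and 1.414 servings → $1.36.
So the least-cost plan costs $1.36.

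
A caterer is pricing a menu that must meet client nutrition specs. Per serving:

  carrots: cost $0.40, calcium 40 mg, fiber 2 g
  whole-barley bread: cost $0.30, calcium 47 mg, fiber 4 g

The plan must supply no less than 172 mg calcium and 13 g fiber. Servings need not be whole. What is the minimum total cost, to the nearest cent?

An LP optimum is at a vertex; with two nutrient constraints at most two foods are used. Check each candidate.
carrots only: max(172/40, 13/2) = 6.5 servings → $2.60.
whole-barley bread only: max(172/47, 13/4) = 3.66 servings → $1.10.
carrots + whole-barley bread with both tight: 1.167 servings and 2.667 servings → $1.27.
So the least-cost plan costs $1.10.

$1.10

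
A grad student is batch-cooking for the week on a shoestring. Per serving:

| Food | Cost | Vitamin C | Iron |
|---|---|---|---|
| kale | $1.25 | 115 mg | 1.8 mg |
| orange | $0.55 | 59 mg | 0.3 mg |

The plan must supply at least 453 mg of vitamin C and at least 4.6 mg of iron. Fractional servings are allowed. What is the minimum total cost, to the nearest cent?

Two binding constraints pin down two serving amounts, so the optimal mix uses at most two foods. The candidates are each food alone (scaled to the tighter of vitamin C/iron) and each pair with both constraints tight.
kale only: max(453/115, 4.6/1.8) = 3.939 servings → $4.92.
orange only: max(453/59, 4.6/0.3) = 15.33 servings → $8.43.
kale + orange with both tight: 1.89 servings and 3.994 servings → $4.56.
Cheapest feasible corner: $4.56.

$4.56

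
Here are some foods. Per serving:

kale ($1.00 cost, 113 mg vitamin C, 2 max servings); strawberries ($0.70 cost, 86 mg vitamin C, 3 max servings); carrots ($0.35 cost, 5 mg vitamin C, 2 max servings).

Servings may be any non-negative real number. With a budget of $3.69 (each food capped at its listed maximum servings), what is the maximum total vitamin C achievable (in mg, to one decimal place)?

437.7 mg

Vitamin C per dollar: strawberries 122.9, kale 113, carrots 14.29.
Take 3 servings of strawberries: spends $2.10, +258.0 mg vitamin C (running total 258.0 mg).
Take 1.59 servings of kale: spends $1.59, +179.7 mg vitamin C (running total 437.7 mg).
Greedy by best ratio exhausts the cost allowance optimally: 437.7 mg.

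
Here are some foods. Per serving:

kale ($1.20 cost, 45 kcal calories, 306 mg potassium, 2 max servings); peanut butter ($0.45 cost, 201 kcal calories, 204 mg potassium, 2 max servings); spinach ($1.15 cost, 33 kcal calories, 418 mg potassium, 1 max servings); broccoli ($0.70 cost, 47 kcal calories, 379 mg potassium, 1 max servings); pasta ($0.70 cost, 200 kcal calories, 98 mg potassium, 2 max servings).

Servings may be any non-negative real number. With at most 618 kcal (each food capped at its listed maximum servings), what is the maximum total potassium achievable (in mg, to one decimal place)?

1839.5 mg

Potassium per kcal: spinach 12.67, broccoli 8.064, kale 6.8, peanut butter 1.015, pasta 0.49.
Take 1 serving of spinach: uses 33 kcal, +418.0 mg potassium (running total 418.0 mg).
Take 1 serving of broccoli: uses 47 kcal, +379.0 mg potassium (running total 797.0 mg).
Take 2 servings of kale: uses 90 kcal, +612.0 mg potassium (running total 1409.0 mg).
Take 2 servings of peanut butter: uses 402 kcal, +408.0 mg potassium (running total 1817.0 mg).
Take 0.23 servings of pasta: uses 46 kcal, +22.5 mg potassium (running total 1839.5 mg).
Filling greedily by potassium-per-kcal is optimal for one linear limit, giving 1839.5 mg.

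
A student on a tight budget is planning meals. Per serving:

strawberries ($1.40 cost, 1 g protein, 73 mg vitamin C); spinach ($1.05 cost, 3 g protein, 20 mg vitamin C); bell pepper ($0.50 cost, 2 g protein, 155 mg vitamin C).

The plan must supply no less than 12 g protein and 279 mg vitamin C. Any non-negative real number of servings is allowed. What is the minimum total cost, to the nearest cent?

$3.00

This is a tiny linear program; its minimum lies at a vertex of the feasible set. List the vertices and price them.
strawberries only: max(12/1, 279/73) = 12 servings → $16.80.
spinach only: max(12/3, 279/20) = 13.95 servings → $14.65.
bell pepper only: max(12/2, 279/155) = 6 servings → $3.00.
strawberries + spinach with both tight: 3 servings and 3 servings → $7.35.
strawberries + bell pepper: intersection lies outside the first quadrant.
spinach + bell pepper with both tight: 3.064 servings and 1.405 servings → $3.92.
So the least-cost plan costs $3.00.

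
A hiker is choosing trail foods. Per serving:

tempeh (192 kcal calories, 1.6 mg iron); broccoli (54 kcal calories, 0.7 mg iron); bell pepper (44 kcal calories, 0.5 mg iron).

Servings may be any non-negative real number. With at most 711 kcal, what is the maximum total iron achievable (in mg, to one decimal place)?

9.2 mg

Iron per kcal: broccoli 0.01296, bell pepper 0.01136, tempeh 0.008333.
With no serving limits, spend the whole calories allowance on broccoli: 711 kcal / 54 kcal × 0.7 mg = 9.2 mg.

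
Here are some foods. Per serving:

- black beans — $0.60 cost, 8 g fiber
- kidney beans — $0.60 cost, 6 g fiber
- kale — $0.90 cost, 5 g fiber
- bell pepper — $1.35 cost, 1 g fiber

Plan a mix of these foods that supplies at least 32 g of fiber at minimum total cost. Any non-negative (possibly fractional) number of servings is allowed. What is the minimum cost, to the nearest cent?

Cost per g of fiber: black beans $0.0750, kidney beans $0.1000, kale $0.1800, bell pepper $1.3500.
With no serving limits, use only black beans: 32 g / 8 g = 4 servings × $0.60 = $2.40.

$2.40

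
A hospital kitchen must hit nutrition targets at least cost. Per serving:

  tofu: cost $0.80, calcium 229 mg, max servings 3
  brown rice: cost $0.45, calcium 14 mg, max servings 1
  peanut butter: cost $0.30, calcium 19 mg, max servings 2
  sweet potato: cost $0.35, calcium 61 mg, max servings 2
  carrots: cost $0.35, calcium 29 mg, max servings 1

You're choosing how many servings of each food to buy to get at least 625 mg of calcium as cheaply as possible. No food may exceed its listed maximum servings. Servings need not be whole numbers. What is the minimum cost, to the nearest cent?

$2.18

Cost per mg of calcium: tofu $0.0035, sweet potato $0.0057, carrots $0.0121, peanut butter $0.0158, brown rice $0.0321.
Take 2.729 servings of tofu: +625.0 mg calcium for $2.18 (total $2.18, still need 0.0 mg).
Filling from the cheapest source first is optimal under one linear minimum: $2.18.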